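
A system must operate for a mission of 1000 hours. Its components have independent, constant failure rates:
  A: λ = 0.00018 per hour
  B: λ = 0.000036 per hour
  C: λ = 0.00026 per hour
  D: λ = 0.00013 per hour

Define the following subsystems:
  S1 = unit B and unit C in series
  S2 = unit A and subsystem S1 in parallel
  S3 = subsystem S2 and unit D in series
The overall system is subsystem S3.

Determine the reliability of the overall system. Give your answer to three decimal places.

R(A) = exp(−0.00018 × 1000) = 0.83527
R(B) = exp(−0.000036 × 1000) = 0.96464
R(C) = exp(−0.00026 × 1000) = 0.77105
R(D) = exp(−0.00013 × 1000) = 0.87810
Series (B and C): 0.96464 × 0.77105 = 0.74379
Parallel (A and [0.74379]): 1 − (1 − 0.83527)(1 − 0.74379) = 0.95779
Series ([0.95779] and D): 0.95779 × 0.87810 = 0.841

0.841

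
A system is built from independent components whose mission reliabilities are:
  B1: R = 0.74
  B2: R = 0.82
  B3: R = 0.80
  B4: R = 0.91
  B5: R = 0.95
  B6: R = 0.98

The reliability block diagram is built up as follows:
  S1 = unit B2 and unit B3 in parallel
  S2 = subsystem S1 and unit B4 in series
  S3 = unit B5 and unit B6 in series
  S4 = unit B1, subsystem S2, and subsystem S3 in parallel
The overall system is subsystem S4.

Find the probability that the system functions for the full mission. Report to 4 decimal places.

0.9978

Parallel (B2 and B3): 1 − (1 − 0.820000)(1 − 0.800000) = 0.964000
Series ([0.964000] and B4): 0.964000 × 0.910000 = 0.877240
Series (B5 and B6): 0.950000 × 0.980000 = 0.931000
Parallel (B1, [0.877240], and [0.931000]): 1 − (1 − 0.740000)(1 − 0.877240)(1 − 0.931000) = 0.9978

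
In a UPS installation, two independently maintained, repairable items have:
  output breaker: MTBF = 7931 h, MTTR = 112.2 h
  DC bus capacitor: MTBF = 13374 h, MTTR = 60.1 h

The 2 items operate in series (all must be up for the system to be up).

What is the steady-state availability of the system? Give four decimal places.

A(output breaker) = MTBF/(MTBF+MTTR) = 7931/(7931+112.2) = 0.986050
A(DC bus capacitor) = MTBF/(MTBF+MTTR) = 13374/(13374+60.1) = 0.995526
Series availability: 0.986050 × 0.995526 = 0.9816

0.9816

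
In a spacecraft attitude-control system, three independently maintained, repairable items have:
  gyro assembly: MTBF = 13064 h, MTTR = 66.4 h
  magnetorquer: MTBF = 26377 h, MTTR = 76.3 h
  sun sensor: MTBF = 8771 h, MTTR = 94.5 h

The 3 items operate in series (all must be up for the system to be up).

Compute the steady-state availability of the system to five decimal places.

A(gyro assembly) = MTBF/(MTBF+MTTR) = 13064/(13064+66.4) = 0.994943
A(magnetorquer) = MTBF/(MTBF+MTTR) = 26377/(26377+76.3) = 0.997116
A(sun sensor) = MTBF/(MTBF+MTTR) = 8771/(8771+94.5) = 0.989341
Series availability: 0.994943 × 0.997116 × 0.989341 = 0.98150

0.98150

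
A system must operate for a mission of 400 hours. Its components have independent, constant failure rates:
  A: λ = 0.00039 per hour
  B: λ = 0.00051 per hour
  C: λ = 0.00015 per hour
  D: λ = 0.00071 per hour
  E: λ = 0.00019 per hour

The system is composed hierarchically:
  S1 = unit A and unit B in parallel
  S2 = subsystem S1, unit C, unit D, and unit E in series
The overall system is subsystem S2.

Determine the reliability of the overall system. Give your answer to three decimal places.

0.640

R(A) = exp(−0.00039 × 400) = 0.85556
R(B) = exp(−0.00051 × 400) = 0.81546
R(C) = exp(−0.00015 × 400) = 0.94176
R(D) = exp(−0.00071 × 400) = 0.75277
R(E) = exp(−0.00019 × 400) = 0.92682
Parallel (A and B): 1 − (1 − 0.85556)(1 − 0.81546) = 0.97335
Series ([0.97335], C, D, and E): 0.97335 × 0.94176 × 0.75277 × 0.92682 = 0.640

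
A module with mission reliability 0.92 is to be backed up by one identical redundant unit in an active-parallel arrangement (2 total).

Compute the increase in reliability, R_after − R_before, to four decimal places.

R_before = 0.92
R_after = 1 − (1 − 0.92)^2 = 0.9936
ΔR = 0.9936 − 0.92 = 0.0736

0.0736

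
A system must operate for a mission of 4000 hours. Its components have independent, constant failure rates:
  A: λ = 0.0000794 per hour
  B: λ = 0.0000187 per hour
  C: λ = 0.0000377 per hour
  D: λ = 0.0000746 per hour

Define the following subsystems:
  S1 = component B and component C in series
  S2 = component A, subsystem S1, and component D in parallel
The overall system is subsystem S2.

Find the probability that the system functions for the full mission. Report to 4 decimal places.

0.9858

R(A) = exp(−0.0000794 × 4000) = 0.727894
R(B) = exp(−0.0000187 × 4000) = 0.927929
R(C) = exp(−0.0000377 × 4000) = 0.860020
R(D) = exp(−0.0000746 × 4000) = 0.742004
Series (B and C): 0.927929 × 0.860020 = 0.798037
Parallel (A, [0.798037], and D): 1 − (1 − 0.727894)(1 − 0.798037)(1 − 0.742004) = 0.9858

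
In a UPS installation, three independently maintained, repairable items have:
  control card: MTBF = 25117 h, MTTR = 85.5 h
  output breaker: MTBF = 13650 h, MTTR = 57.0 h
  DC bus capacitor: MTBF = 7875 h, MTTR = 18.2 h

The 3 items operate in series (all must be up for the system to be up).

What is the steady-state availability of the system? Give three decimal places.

0.990

A(control card) = MTBF/(MTBF+MTTR) = 25117/(25117+85.5) = 0.996607
A(output breaker) = MTBF/(MTBF+MTTR) = 13650/(13650+57.0) = 0.995842
A(DC bus capacitor) = MTBF/(MTBF+MTTR) = 7875/(7875+18.2) = 0.997694
Series availability: 0.996607 × 0.995842 × 0.997694 = 0.990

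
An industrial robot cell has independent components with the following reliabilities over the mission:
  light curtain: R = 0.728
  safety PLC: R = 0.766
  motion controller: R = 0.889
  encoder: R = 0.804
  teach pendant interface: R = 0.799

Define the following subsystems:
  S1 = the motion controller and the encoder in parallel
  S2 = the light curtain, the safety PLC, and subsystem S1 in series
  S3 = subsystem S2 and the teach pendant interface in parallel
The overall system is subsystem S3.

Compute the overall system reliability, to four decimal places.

0.9086

Parallel (motion controller and encoder): 1 − (1 − 0.889000)(1 − 0.804000) = 0.978244
Series (light curtain, safety PLC, and [0.978244]): 0.728000 × 0.766000 × 0.978244 = 0.545516
Parallel ([0.545516] and teach pendant interface): 1 − (1 − 0.545516)(1 − 0.799000) = 0.9086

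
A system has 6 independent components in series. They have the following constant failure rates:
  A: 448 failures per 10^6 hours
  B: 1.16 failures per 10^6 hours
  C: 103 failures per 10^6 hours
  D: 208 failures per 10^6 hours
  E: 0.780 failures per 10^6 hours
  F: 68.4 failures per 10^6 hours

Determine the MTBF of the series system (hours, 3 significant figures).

1210

Series of exponential components: λ_sys = Σ λ_i
λ_sys = 0.000448 + 0.00000116 + 0.000103 + 0.000208 + 0.000000780 + 0.0000684 = 8.2934e-04 /h
MTBF = 1 / λ_sys = 1210 h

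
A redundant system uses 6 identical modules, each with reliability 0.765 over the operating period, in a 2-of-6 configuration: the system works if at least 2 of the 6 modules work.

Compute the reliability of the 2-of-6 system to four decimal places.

0.9965

R = Σ_{i=2}^{6} C(6,i) p^i (1−p)^{6−i} with p = 0.765
C(6,2)·0.765^2·0.235^4 = 0.026772
C(6,3)·0.765^3·0.235^3 = 0.116203
C(6,4)·0.765^4·0.235^2 = 0.283709
C(6,5)·0.765^5·0.235^1 = 0.369425
C(6,6)·0.765^6·0.235^0 = 0.200433
Sum = 0.9965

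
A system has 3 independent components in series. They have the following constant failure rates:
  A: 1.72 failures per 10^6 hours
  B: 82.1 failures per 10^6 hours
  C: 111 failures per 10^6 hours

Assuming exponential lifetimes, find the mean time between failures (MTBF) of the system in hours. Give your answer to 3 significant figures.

Series of exponential components: λ_sys = Σ λ_i
λ_sys = 0.00000172 + 0.0000821 + 0.000111 = 1.9482e-04 /h
MTBF = 1 / λ_sys = 5130 h

5130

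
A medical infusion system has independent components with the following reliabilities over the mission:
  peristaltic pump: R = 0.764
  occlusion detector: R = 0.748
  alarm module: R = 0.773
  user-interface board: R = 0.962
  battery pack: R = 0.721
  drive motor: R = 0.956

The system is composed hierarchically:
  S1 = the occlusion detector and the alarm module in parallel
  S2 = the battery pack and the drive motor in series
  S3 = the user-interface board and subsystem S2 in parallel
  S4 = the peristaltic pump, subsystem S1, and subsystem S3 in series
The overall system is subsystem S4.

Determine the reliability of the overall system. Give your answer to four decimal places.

Parallel (occlusion detector and alarm module): 1 − (1 − 0.748000)(1 − 0.773000) = 0.942796
Series (battery pack and drive motor): 0.721000 × 0.956000 = 0.689276
Parallel (user-interface board and [0.689276]): 1 − (1 − 0.962000)(1 − 0.689276) = 0.988192
Series (peristaltic pump, [0.942796], and [0.988192]): 0.764000 × 0.942796 × 0.988192 = 0.7118

0.7118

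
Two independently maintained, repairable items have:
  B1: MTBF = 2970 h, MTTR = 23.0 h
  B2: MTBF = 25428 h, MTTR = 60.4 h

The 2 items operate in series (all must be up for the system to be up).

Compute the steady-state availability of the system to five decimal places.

A(B1) = MTBF/(MTBF+MTTR) = 2970/(2970+23.0) = 0.992315
A(B2) = MTBF/(MTBF+MTTR) = 25428/(25428+60.4) = 0.997630
Series availability: 0.992315 × 0.997630 = 0.98996

0.98996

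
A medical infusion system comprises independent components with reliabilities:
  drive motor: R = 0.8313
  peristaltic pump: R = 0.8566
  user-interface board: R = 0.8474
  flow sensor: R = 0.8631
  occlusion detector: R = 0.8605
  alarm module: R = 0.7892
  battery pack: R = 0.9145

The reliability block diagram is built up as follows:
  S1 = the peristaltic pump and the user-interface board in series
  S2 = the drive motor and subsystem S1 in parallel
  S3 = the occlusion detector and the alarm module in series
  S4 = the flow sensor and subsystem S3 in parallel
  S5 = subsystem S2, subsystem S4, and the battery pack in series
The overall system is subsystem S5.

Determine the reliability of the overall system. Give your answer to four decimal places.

Series (peristaltic pump and user-interface board): 0.856600 × 0.847400 = 0.725883
Parallel (drive motor and [0.725883]): 1 − (1 − 0.831300)(1 − 0.725883) = 0.953756
Series (occlusion detector and alarm module): 0.860500 × 0.789200 = 0.679107
Parallel (flow sensor and [0.679107]): 1 − (1 − 0.863100)(1 − 0.679107) = 0.956070
Series ([0.953756], [0.956070], and battery pack): 0.953756 × 0.956070 × 0.914500 = 0.8339

0.8339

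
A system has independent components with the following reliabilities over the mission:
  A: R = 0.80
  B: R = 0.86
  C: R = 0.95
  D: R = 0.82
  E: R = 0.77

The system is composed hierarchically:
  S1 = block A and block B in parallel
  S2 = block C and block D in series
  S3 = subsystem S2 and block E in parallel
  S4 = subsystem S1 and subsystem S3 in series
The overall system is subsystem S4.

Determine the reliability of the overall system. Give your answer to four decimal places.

0.9226

Parallel (A and B): 1 − (1 − 0.800000)(1 − 0.860000) = 0.972000
Series (C and D): 0.950000 × 0.820000 = 0.779000
Parallel ([0.779000] and E): 1 − (1 − 0.779000)(1 − 0.770000) = 0.949170
Series ([0.972000] and [0.949170]): 0.972000 × 0.949170 = 0.9226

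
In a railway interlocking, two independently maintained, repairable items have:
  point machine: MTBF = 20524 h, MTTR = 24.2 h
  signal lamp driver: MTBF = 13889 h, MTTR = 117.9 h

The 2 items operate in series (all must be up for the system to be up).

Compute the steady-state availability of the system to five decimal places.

0.99041

A(point machine) = MTBF/(MTBF+MTTR) = 20524/(20524+24.2) = 0.998822
A(signal lamp driver) = MTBF/(MTBF+MTTR) = 13889/(13889+117.9) = 0.991583
Series availability: 0.998822 × 0.991583 = 0.99041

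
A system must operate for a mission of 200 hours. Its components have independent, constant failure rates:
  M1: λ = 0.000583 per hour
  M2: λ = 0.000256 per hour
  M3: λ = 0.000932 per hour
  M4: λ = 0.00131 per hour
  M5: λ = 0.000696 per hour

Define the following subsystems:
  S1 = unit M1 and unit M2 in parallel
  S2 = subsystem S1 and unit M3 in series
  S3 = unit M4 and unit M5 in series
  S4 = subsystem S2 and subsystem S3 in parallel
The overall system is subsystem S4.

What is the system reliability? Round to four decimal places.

R(M1) = exp(−0.000583 × 200) = 0.889941
R(M2) = exp(−0.000256 × 200) = 0.950089
R(M3) = exp(−0.000932 × 200) = 0.829942
R(M4) = exp(−0.00131 × 200) = 0.769511
R(M5) = exp(−0.000696 × 200) = 0.870054
Parallel (M1 and M2): 1 − (1 − 0.889941)(1 − 0.950089) = 0.994507
Series ([0.994507] and M3): 0.994507 × 0.829942 = 0.825383
Series (M4 and M5): 0.769511 × 0.870054 = 0.669516
Parallel ([0.825383] and [0.669516]): 1 − (1 − 0.825383)(1 − 0.669516) = 0.9423

0.9423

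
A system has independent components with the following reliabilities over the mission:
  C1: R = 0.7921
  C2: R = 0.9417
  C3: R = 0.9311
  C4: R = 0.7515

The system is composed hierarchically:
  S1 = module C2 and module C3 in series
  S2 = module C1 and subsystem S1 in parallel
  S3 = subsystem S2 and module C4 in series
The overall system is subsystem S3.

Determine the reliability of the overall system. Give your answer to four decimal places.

0.7323

Series (C2 and C3): 0.941700 × 0.931100 = 0.876817
Parallel (C1 and [0.876817]): 1 − (1 − 0.792100)(1 − 0.876817) = 0.974390
Series ([0.974390] and C4): 0.974390 × 0.751500 = 0.7323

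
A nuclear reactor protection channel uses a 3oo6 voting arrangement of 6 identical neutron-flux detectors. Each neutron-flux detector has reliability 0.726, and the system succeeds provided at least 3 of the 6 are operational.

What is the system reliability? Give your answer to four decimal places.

0.9483

R = Σ_{i=3}^{6} C(6,i) p^i (1−p)^{6−i} with p = 0.726
C(6,3)·0.726^3·0.274^3 = 0.157431
C(6,4)·0.726^4·0.274^2 = 0.312852
C(6,5)·0.726^5·0.274^1 = 0.331577
C(6,6)·0.726^6·0.274^0 = 0.146427
Sum = 0.9483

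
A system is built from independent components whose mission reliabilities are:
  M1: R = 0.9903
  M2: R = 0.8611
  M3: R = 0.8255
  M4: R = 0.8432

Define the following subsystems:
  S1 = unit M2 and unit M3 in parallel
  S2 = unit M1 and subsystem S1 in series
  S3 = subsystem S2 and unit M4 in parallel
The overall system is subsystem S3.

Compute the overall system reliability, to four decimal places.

Parallel (M2 and M3): 1 − (1 − 0.861100)(1 − 0.825500) = 0.975762
Series (M1 and [0.975762]): 0.990300 × 0.975762 = 0.966297
Parallel ([0.966297] and M4): 1 − (1 − 0.966297)(1 − 0.843200) = 0.9947

0.9947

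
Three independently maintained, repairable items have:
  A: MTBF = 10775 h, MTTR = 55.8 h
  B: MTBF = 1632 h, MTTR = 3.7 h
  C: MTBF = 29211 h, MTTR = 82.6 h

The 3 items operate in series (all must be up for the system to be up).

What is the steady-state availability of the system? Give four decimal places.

0.9898

A(A) = MTBF/(MTBF+MTTR) = 10775/(10775+55.8) = 0.994848
A(B) = MTBF/(MTBF+MTTR) = 1632/(1632+3.7) = 0.997738
A(C) = MTBF/(MTBF+MTTR) = 29211/(29211+82.6) = 0.997180
Series availability: 0.994848 × 0.997738 × 0.997180 = 0.9898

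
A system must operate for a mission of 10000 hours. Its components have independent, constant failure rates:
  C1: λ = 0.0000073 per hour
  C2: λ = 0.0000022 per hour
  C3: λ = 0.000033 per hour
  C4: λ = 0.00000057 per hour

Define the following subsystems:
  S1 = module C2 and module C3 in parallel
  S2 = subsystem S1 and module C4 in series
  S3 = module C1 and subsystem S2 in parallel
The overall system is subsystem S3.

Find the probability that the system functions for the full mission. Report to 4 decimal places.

R(C1) = exp(−0.0000073 × 10000) = 0.929601
R(C2) = exp(−0.0000022 × 10000) = 0.978240
R(C3) = exp(−0.000033 × 10000) = 0.718924
R(C4) = exp(−0.00000057 × 10000) = 0.994316
Parallel (C2 and C3): 1 − (1 − 0.978240)(1 − 0.718924) = 0.993884
Series ([0.993884] and C4): 0.993884 × 0.994316 = 0.988235
Parallel (C1 and [0.988235]): 1 − (1 − 0.929601)(1 − 0.988235) = 0.9992

0.9992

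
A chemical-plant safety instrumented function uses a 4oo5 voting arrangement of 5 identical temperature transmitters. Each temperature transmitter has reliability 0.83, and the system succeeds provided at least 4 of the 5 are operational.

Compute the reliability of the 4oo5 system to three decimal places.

0.797

R = Σ_{i=4}^{5} C(5,i) p^i (1−p)^{5−i} with p = 0.83
C(5,4)·0.83^4·0.17^1 = 0.40340
C(5,5)·0.83^5·0.17^0 = 0.39390
Sum = 0.797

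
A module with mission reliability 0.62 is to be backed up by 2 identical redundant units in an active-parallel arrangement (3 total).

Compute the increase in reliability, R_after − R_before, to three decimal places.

R_before = 0.62
R_after = 1 − (1 − 0.62)^3 = 0.945
ΔR = 0.945 − 0.62 = 0.325

0.325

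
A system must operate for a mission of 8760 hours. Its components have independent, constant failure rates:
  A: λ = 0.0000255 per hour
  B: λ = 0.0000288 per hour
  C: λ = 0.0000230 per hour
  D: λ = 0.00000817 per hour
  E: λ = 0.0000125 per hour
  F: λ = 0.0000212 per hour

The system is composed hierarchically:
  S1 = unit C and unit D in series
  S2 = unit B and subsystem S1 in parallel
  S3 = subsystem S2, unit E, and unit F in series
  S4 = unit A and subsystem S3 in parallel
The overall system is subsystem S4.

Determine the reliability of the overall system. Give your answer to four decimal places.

R(A) = exp(−0.0000255 × 8760) = 0.799811
R(B) = exp(−0.0000288 × 8760) = 0.777021
R(C) = exp(−0.0000230 × 8760) = 0.817520
R(D) = exp(−0.00000817 × 8760) = 0.930932
R(E) = exp(−0.0000125 × 8760) = 0.896282
R(F) = exp(−0.0000212 × 8760) = 0.830513
Series (C and D): 0.817520 × 0.930932 = 0.761056
Parallel (B and [0.761056]): 1 − (1 − 0.777021)(1 − 0.761056) = 0.946721
Series ([0.946721], E, and F): 0.946721 × 0.896282 × 0.830513 = 0.704714
Parallel (A and [0.704714]): 1 − (1 − 0.799811)(1 − 0.704714) = 0.9409

0.9409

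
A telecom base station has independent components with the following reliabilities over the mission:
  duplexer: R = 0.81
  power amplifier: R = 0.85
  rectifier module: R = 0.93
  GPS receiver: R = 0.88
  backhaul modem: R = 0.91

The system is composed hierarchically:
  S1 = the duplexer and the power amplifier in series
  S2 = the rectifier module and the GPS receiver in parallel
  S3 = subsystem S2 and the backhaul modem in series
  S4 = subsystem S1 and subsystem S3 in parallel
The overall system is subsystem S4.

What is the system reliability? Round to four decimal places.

Series (duplexer and power amplifier): 0.810000 × 0.850000 = 0.688500
Parallel (rectifier module and GPS receiver): 1 − (1 − 0.930000)(1 − 0.880000) = 0.991600
Series ([0.991600] and backhaul modem): 0.991600 × 0.910000 = 0.902356
Parallel ([0.688500] and [0.902356]): 1 − (1 − 0.688500)(1 − 0.902356) = 0.9696

0.9696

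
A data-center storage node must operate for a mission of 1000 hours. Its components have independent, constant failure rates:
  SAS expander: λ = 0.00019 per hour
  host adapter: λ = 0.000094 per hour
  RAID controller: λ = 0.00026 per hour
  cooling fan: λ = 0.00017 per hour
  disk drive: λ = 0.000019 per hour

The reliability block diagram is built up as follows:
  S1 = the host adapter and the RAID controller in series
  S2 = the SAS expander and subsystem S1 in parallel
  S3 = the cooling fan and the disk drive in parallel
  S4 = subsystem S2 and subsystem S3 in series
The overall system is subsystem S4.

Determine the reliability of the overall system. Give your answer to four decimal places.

R(SAS expander) = exp(−0.00019 × 1000) = 0.826959
R(host adapter) = exp(−0.000094 × 1000) = 0.910283
R(RAID controller) = exp(−0.00026 × 1000) = 0.771052
R(cooling fan) = exp(−0.00017 × 1000) = 0.843665
R(disk drive) = exp(−0.000019 × 1000) = 0.981179
Series (host adapter and RAID controller): 0.910283 × 0.771052 = 0.701876
Parallel (SAS expander and [0.701876]): 1 − (1 − 0.826959)(1 − 0.701876) = 0.948412
Parallel (cooling fan and disk drive): 1 − (1 − 0.843665)(1 − 0.981179) = 0.997058
Series ([0.948412] and [0.997058]): 0.948412 × 0.997058 = 0.9456

0.9456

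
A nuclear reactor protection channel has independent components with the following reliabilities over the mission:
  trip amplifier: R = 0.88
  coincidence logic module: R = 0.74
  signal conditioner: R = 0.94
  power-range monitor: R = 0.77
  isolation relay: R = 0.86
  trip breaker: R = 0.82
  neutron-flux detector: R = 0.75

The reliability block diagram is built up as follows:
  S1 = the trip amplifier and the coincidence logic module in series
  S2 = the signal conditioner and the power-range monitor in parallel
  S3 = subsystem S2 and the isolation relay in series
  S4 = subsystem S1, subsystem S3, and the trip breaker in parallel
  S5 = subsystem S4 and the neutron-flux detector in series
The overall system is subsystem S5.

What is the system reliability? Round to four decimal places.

Series (trip amplifier and coincidence logic module): 0.880000 × 0.740000 = 0.651200
Parallel (signal conditioner and power-range monitor): 1 − (1 − 0.940000)(1 − 0.770000) = 0.986200
Series ([0.986200] and isolation relay): 0.986200 × 0.860000 = 0.848132
Parallel ([0.651200], [0.848132], and trip breaker): 1 − (1 − 0.651200)(1 − 0.848132)(1 − 0.820000) = 0.990465
Series ([0.990465] and neutron-flux detector): 0.990465 × 0.750000 = 0.7428

0.7428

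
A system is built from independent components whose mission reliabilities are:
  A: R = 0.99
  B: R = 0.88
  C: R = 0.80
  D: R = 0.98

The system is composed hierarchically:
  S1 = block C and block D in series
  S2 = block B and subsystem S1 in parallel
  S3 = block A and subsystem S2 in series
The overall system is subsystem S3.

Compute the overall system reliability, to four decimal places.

Series (C and D): 0.800000 × 0.980000 = 0.784000
Parallel (B and [0.784000]): 1 − (1 − 0.880000)(1 − 0.784000) = 0.974080
Series (A and [0.974080]): 0.990000 × 0.974080 = 0.9643

0.9643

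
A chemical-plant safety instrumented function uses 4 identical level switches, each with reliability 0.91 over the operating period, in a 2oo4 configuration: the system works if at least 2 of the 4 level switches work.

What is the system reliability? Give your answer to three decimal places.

0.997

R = Σ_{i=2}^{4} C(4,i) p^i (1−p)^{4−i} with p = 0.91
C(4,2)·0.91^2·0.09^2 = 0.04025
C(4,3)·0.91^3·0.09^1 = 0.27129
C(4,4)·0.91^4·0.09^0 = 0.68575
Sum = 0.997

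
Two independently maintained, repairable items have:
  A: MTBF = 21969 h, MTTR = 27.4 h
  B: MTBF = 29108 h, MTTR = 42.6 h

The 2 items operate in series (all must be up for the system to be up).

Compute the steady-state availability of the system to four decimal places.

A(A) = MTBF/(MTBF+MTTR) = 21969/(21969+27.4) = 0.998754
A(B) = MTBF/(MTBF+MTTR) = 29108/(29108+42.6) = 0.998539
Series availability: 0.998754 × 0.998539 = 0.9973

0.9973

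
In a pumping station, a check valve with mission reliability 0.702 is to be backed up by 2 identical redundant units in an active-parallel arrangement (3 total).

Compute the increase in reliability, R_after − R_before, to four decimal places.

0.2715

R_before = 0.702
R_after = 1 − (1 − 0.702)^3 = 0.9735
ΔR = 0.9735 − 0.702 = 0.2715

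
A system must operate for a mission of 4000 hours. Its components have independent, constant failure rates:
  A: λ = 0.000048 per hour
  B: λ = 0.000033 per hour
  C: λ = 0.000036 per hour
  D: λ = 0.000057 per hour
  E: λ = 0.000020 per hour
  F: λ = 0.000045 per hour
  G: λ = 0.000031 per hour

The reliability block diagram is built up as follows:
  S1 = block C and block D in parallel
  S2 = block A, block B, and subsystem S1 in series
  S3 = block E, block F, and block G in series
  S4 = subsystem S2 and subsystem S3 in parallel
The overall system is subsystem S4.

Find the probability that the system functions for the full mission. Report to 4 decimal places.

R(A) = exp(−0.000048 × 4000) = 0.825307
R(B) = exp(−0.000033 × 4000) = 0.876341
R(C) = exp(−0.000036 × 4000) = 0.865888
R(D) = exp(−0.000057 × 4000) = 0.796124
R(E) = exp(−0.000020 × 4000) = 0.923116
R(F) = exp(−0.000045 × 4000) = 0.835270
R(G) = exp(−0.000031 × 4000) = 0.883380
Parallel (C and D): 1 − (1 − 0.865888)(1 − 0.796124) = 0.972658
Series (A, B, and [0.972658]): 0.825307 × 0.876341 × 0.972658 = 0.703475
Series (E, F, and G): 0.923116 × 0.835270 × 0.883380 = 0.681131
Parallel ([0.703475] and [0.681131]): 1 − (1 − 0.703475)(1 − 0.681131) = 0.9054

0.9054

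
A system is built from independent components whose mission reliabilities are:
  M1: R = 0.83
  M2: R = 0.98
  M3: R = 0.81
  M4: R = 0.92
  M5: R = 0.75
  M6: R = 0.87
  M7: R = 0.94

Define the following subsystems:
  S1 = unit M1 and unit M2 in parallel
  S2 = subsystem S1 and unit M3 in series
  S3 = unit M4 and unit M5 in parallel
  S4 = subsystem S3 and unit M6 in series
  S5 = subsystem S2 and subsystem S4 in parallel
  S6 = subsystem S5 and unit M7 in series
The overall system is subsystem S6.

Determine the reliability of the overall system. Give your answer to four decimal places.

Parallel (M1 and M2): 1 − (1 − 0.830000)(1 − 0.980000) = 0.996600
Series ([0.996600] and M3): 0.996600 × 0.810000 = 0.807246
Parallel (M4 and M5): 1 − (1 − 0.920000)(1 − 0.750000) = 0.980000
Series ([0.980000] and M6): 0.980000 × 0.870000 = 0.852600
Parallel ([0.807246] and [0.852600]): 1 − (1 − 0.807246)(1 − 0.852600) = 0.971588
Series ([0.971588] and M7): 0.971588 × 0.940000 = 0.9133

0.9133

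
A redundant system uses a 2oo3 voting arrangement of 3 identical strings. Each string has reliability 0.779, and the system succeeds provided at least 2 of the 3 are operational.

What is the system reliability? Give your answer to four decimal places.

0.8751

R = Σ_{i=2}^{3} C(3,i) p^i (1−p)^{3−i} with p = 0.779
C(3,2)·0.779^2·0.221^1 = 0.402336
C(3,3)·0.779^3·0.221^0 = 0.472729
Sum = 0.8751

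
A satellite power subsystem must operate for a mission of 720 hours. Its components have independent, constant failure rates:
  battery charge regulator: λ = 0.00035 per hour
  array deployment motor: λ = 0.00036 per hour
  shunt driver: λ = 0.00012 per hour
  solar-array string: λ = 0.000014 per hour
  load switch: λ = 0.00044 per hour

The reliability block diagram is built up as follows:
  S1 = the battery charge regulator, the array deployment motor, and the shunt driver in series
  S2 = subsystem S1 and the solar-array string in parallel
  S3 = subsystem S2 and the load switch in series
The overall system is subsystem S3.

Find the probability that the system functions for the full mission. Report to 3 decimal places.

0.725

R(battery charge regulator) = exp(−0.00035 × 720) = 0.77724
R(array deployment motor) = exp(−0.00036 × 720) = 0.77167
R(shunt driver) = exp(−0.00012 × 720) = 0.91723
R(solar-array string) = exp(−0.000014 × 720) = 0.98997
R(load switch) = exp(−0.00044 × 720) = 0.72848
Series (battery charge regulator, array deployment motor, and shunt driver): 0.77724 × 0.77167 × 0.91723 = 0.55013
Parallel ([0.55013] and solar-array string): 1 − (1 − 0.55013)(1 − 0.98997) = 0.99549
Series ([0.99549] and load switch): 0.99549 × 0.72848 = 0.725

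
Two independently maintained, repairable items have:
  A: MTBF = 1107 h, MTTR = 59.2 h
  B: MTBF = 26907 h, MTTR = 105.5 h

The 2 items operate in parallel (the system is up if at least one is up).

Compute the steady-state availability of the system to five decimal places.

A(A) = MTBF/(MTBF+MTTR) = 1107/(1107+59.2) = 0.949237
A(B) = MTBF/(MTBF+MTTR) = 26907/(26907+105.5) = 0.996094
Parallel availability: 1 − (1 − 0.949237)(1 − 0.996094) = 0.99980

0.99980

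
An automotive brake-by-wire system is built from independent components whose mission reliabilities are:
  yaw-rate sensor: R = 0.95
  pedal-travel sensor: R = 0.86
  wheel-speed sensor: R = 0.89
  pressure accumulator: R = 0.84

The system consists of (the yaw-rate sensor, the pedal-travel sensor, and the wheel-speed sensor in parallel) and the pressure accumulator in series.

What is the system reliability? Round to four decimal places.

Parallel (yaw-rate sensor, pedal-travel sensor, and wheel-speed sensor): 1 − (1 − 0.950000)(1 − 0.860000)(1 − 0.890000) = 0.999230
Series ([0.999230] and pressure accumulator): 0.999230 × 0.840000 = 0.8394

0.8394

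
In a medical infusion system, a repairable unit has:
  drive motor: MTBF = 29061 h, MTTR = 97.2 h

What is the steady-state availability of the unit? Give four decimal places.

0.9967

A(drive motor) = MTBF/(MTBF+MTTR) = 29061/(29061+97.2) = 0.9967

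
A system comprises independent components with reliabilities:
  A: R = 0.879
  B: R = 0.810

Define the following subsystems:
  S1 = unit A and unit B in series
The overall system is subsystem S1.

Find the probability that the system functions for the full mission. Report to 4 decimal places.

0.7120

Series (A and B): 0.879000 × 0.810000 = 0.7120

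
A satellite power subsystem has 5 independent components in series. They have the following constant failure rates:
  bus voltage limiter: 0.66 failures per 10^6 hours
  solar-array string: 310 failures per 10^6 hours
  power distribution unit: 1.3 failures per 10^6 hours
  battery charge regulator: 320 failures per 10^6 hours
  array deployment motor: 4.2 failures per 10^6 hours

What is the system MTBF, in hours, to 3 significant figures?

1570

Series of exponential components: λ_sys = Σ λ_i
λ_sys = 0.00000066 + 0.00031 + 0.0000013 + 0.00032 + 0.0000042 = 6.3616e-04 /h
MTBF = 1 / λ_sys = 1570 h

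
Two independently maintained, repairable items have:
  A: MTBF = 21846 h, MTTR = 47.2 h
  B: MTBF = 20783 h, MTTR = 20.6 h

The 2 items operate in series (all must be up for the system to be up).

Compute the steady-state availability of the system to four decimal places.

A(A) = MTBF/(MTBF+MTTR) = 21846/(21846+47.2) = 0.997844
A(B) = MTBF/(MTBF+MTTR) = 20783/(20783+20.6) = 0.999010
Series availability: 0.997844 × 0.999010 = 0.9969

0.9969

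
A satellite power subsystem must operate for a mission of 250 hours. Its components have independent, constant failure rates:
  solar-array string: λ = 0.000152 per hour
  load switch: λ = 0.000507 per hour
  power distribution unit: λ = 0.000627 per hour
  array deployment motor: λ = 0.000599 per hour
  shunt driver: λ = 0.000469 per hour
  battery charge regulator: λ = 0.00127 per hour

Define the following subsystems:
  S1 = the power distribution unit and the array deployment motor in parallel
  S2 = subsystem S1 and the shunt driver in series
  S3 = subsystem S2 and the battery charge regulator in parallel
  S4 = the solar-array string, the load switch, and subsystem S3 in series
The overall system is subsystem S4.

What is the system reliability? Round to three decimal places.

R(solar-array string) = exp(−0.000152 × 250) = 0.96271
R(load switch) = exp(−0.000507 × 250) = 0.88095
R(power distribution unit) = exp(−0.000627 × 250) = 0.85492
R(array deployment motor) = exp(−0.000599 × 250) = 0.86092
R(shunt driver) = exp(−0.000469 × 250) = 0.88936
R(battery charge regulator) = exp(−0.00127 × 250) = 0.72797
Parallel (power distribution unit and array deployment motor): 1 − (1 − 0.85492)(1 − 0.86092) = 0.97982
Series ([0.97982] and shunt driver): 0.97982 × 0.88936 = 0.87141
Parallel ([0.87141] and battery charge regulator): 1 − (1 − 0.87141)(1 − 0.72797) = 0.96502
Series (solar-array string, load switch, and [0.96502]): 0.96271 × 0.88095 × 0.96502 = 0.818

0.818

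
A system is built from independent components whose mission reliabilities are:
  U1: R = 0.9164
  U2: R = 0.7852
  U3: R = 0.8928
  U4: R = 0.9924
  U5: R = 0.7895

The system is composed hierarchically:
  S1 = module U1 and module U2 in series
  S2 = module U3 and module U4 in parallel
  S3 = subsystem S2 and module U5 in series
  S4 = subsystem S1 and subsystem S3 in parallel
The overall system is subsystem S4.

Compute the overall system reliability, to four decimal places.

0.9408

Series (U1 and U2): 0.916400 × 0.785200 = 0.719557
Parallel (U3 and U4): 1 − (1 − 0.892800)(1 − 0.992400) = 0.999185
Series ([0.999185] and U5): 0.999185 × 0.789500 = 0.788857
Parallel ([0.719557] and [0.788857]): 1 − (1 − 0.719557)(1 − 0.788857) = 0.9408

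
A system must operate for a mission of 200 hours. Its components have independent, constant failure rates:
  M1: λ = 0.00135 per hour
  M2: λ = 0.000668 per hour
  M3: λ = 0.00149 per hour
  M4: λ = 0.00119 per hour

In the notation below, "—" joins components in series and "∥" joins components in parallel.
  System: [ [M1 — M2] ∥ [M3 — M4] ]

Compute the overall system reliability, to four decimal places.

R(M1) = exp(−0.00135 × 200) = 0.763379
R(M2) = exp(−0.000668 × 200) = 0.874940
R(M3) = exp(−0.00149 × 200) = 0.742301
R(M4) = exp(−0.00119 × 200) = 0.788203
Series (M1 and M2): 0.763379 × 0.874940 = 0.667911
Series (M3 and M4): 0.742301 × 0.788203 = 0.585084
Parallel ([0.667911] and [0.585084]): 1 − (1 − 0.667911)(1 − 0.585084) = 0.8622

0.8622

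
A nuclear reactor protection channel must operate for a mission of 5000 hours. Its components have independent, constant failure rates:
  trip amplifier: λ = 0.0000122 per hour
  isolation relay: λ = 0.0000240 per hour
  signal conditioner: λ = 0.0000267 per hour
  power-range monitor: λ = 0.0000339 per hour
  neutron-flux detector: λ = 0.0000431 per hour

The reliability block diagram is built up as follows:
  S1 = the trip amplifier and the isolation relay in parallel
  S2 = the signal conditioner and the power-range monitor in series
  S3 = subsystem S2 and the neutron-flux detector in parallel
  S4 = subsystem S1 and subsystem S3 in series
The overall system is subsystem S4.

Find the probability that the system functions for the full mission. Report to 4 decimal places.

0.9430

R(trip amplifier) = exp(−0.0000122 × 5000) = 0.940823
R(isolation relay) = exp(−0.0000240 × 5000) = 0.886920
R(signal conditioner) = exp(−0.0000267 × 5000) = 0.875027
R(power-range monitor) = exp(−0.0000339 × 5000) = 0.844087
R(neutron-flux detector) = exp(−0.0000431 × 5000) = 0.806138
Parallel (trip amplifier and isolation relay): 1 − (1 − 0.940823)(1 − 0.886920) = 0.993308
Series (signal conditioner and power-range monitor): 0.875027 × 0.844087 = 0.738599
Parallel ([0.738599] and neutron-flux detector): 1 − (1 − 0.738599)(1 − 0.806138) = 0.949324
Series ([0.993308] and [0.949324]): 0.993308 × 0.949324 = 0.9430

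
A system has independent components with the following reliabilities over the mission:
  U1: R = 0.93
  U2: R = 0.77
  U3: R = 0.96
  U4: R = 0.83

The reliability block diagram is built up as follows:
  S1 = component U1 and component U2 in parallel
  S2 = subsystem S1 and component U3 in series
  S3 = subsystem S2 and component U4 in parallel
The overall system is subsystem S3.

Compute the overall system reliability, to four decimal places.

Parallel (U1 and U2): 1 − (1 − 0.930000)(1 − 0.770000) = 0.983900
Series ([0.983900] and U3): 0.983900 × 0.960000 = 0.944544
Parallel ([0.944544] and U4): 1 − (1 − 0.944544)(1 − 0.830000) = 0.9906

0.9906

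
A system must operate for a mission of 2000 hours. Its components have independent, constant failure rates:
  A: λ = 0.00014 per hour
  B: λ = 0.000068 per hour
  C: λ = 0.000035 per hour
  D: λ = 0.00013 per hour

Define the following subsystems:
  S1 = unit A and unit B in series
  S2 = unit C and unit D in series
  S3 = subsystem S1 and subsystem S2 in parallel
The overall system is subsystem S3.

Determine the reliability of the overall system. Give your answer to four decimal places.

R(A) = exp(−0.00014 × 2000) = 0.755784
R(B) = exp(−0.000068 × 2000) = 0.872843
R(C) = exp(−0.000035 × 2000) = 0.932394
R(D) = exp(−0.00013 × 2000) = 0.771052
Series (A and B): 0.755784 × 0.872843 = 0.659681
Series (C and D): 0.932394 × 0.771052 = 0.718924
Parallel ([0.659681] and [0.718924]): 1 − (1 − 0.659681)(1 − 0.718924) = 0.9043

0.9043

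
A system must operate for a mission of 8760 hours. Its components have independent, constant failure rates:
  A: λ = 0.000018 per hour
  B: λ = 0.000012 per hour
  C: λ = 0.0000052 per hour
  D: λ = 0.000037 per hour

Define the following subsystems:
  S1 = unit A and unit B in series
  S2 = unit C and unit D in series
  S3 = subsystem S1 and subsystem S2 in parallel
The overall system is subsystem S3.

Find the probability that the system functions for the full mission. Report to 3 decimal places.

0.929

R(A) = exp(−0.000018 × 8760) = 0.85412
R(B) = exp(−0.000012 × 8760) = 0.90022
R(C) = exp(−0.0000052 × 8760) = 0.95547
R(D) = exp(−0.000037 × 8760) = 0.72316
Series (A and B): 0.85412 × 0.90022 = 0.76890
Series (C and D): 0.95547 × 0.72316 = 0.69096
Parallel ([0.76890] and [0.69096]): 1 − (1 − 0.76890)(1 − 0.69096) = 0.929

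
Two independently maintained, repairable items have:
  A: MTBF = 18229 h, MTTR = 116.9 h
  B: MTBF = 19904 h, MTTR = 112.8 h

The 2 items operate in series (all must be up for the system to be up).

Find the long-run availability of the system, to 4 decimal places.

0.9880

A(A) = MTBF/(MTBF+MTTR) = 18229/(18229+116.9) = 0.993628
A(B) = MTBF/(MTBF+MTTR) = 19904/(19904+112.8) = 0.994365
Series availability: 0.993628 × 0.994365 = 0.9880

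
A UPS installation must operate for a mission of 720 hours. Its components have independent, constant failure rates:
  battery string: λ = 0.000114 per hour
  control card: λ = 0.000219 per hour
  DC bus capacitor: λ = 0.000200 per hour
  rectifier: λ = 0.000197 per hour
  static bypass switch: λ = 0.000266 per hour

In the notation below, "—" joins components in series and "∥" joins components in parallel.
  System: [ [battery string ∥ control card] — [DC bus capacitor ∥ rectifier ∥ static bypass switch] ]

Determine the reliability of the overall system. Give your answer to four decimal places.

0.9854

R(battery string) = exp(−0.000114 × 720) = 0.921198
R(control card) = exp(−0.000219 × 720) = 0.854123
R(DC bus capacitor) = exp(−0.000200 × 720) = 0.865888
R(rectifier) = exp(−0.000197 × 720) = 0.867760
R(static bypass switch) = exp(−0.000266 × 720) = 0.825703
Parallel (battery string and control card): 1 − (1 − 0.921198)(1 − 0.854123) = 0.988505
Parallel (DC bus capacitor, rectifier, and static bypass switch): 1 − (1 − 0.865888)(1 − 0.867760)(1 − 0.825703) = 0.996909
Series ([0.988505] and [0.996909]): 0.988505 × 0.996909 = 0.9854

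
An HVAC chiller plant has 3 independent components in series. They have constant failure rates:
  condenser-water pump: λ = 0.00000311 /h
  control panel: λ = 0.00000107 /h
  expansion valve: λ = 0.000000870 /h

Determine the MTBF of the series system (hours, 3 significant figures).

Series of exponential components: λ_sys = Σ λ_i
λ_sys = 0.00000311 + 0.00000107 + 0.000000870 = 5.0500e-06 /h
MTBF = 1 / λ_sys = 198000 h

198000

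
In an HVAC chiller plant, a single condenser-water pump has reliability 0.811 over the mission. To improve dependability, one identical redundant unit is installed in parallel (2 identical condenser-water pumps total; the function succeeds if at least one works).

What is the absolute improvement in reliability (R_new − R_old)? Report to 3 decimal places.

0.153

R_before = 0.811
R_after = 1 − (1 − 0.811)^2 = 0.964
ΔR = 0.964 − 0.811 = 0.153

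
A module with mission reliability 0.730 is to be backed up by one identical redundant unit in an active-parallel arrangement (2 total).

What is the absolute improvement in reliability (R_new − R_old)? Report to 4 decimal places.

0.1971

R_before = 0.730
R_after = 1 − (1 − 0.730)^2 = 0.9271
ΔR = 0.9271 − 0.730 = 0.1971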